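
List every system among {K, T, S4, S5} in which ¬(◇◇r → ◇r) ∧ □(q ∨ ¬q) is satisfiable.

T-tableau for the formula:
1. ¬(◇◇r → ◇r) ∧ □(q ∨ ¬q), u
2. ¬(◇◇r → ◇r), u
3. □(q ∨ ¬q), u
4. ◇◇r, u
5. ¬◇r, u
6. q ∨ ¬q, u
7. ¬r, u
8. ¬q, u
9. ◇r, v
10. q ∨ ¬q, v
11. ¬r, v
12. ¬q, v
13. r, w
Accessibility: uRu, uRv, vRv, vRw, wRw
Complete open branch: satisfiable in T, hence also in K (this T-model is also a K-model).
S4-tableau for the formula:
1. ¬(◇◇r → ◇r) ∧ □(q ∨ ¬q), u
2. ¬(◇◇r → ◇r), u
3. □(q ∨ ¬q), u
4. ◇◇r, u
5. ¬◇r, u
6. q ∨ ¬q, u
7. ¬r, u
8. ¬q, u
9. ◇r, v
10. q ∨ ¬q, v
11. ¬r, v
12. ¬q, v
13. r, w
14. q ∨ ¬q, w
15. ¬r, w
Accessibility: uRu, uRv, uRw, vRv, vRw, wRw
Branch closes: r and ¬r both at w.
Every branch closes (one shown): unsatisfiable in S4, hence also in S5 (every S5-frame is an S4-frame).

K, T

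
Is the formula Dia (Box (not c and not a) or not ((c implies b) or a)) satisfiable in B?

Yes, satisfiable

1. Dia (Box (not c and not a) or not ((c implies b) or a)), u
2. Box (not c and not a) or not ((c implies b) or a), v   [Dia-rule on 1: fresh world v, uRv]
3. not ((c implies b) or a), v   [or-rule on 2 (branches; this branch)]
4. not (c implies b), v   [neg-or-rule on 3]
5. not a, v   [neg-or-rule on 3]
6. c, v   [neg-implies-rule on 4]
7. not b, v   [neg-implies-rule on 4]
Accessibility: uRu, uRv, vRu, vRv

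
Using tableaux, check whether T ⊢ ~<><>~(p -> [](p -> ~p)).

Tableau for the negation <><>~(p -> [](p -> ~p)):
1. <><>~(p -> [](p -> ~p)), 0
2. <>~(p -> [](p -> ~p)), 1
3. ~(p -> [](p -> ~p)), 2
4. p, 2
5. ~[](p -> ~p), 2
6. ~(p -> ~p), 3
7. p, 3
Accessibility: 0R0, 0R1, 1R1, 1R2, 2R2, 2R3, 3R3
The negation has an open branch (countermodel exists).

Invalid (countermodel exists)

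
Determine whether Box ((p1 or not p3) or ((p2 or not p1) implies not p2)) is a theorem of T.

Tableau for the negation not Box ((p1 or not p3) or ((p2 or not p1) implies not p2)):
1. not Box ((p1 or not p3) or ((p2 or not p1) implies not p2)), u
2. not ((p1 or not p3) or ((p2 or not p1) implies not p2)), v
3. not (p1 or not p3), v
4. not ((p2 or not p1) implies not p2), v
5. not p1, v
6. p3, v
7. p2 or not p1, v
8. p2, v
Accessibility: uRu, uRv, vRv
The negation has an open branch (countermodel exists).

Not valid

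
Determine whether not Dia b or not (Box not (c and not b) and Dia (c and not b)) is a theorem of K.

Tableau for the negation not (not Dia b or not (Box not (c and not b) and Dia (c and not b))):
1. not (not Dia b or not (Box not (c and not b) and Dia (c and not b))), 0
2. Dia b, 0
3. Box not (c and not b) and Dia (c and not b), 0
4. Box not (c and not b), 0
5. Dia (c and not b), 0
6. b, 1
7. not (c and not b), 1
8. c and not b, 2
9. c, 2
10. not b, 2
11. not (c and not b), 2
12. b, 2
Accessibility: 0R1, 0R2
Branch closes: b and not b both at 2.
All branches of the negation close; one closing branch shown above.

Yes, valid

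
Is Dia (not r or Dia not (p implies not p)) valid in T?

No, not valid

Tableau for the negation not Dia (not r or Dia not (p implies not p)):
1. not Dia (not r or Dia not (p implies not p)), u
2. not (not r or Dia not (p implies not p)), u
3. r, u
4. not Dia not (p implies not p), u
5. p implies not p, u
6. not p, u
Accessibility: uRu
The negation has an open branch (countermodel exists).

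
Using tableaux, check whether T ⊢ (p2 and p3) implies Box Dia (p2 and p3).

Tableau for the negation not ((p2 and p3) implies Box Dia (p2 and p3)):
1. not ((p2 and p3) implies Box Dia (p2 and p3)), w0
2. p2 and p3, w0
3. not Box Dia (p2 and p3), w0
4. p2, w0
5. p3, w0
6. not Dia (p2 and p3), w1
7. not (p2 and p3), w1
8. not p3, w1
Accessibility: w0Rw0, w0Rw1, w1Rw1
The negation has an open branch (countermodel exists).

No, not valid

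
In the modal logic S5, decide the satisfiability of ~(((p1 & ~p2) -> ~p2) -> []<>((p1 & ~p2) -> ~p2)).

1. ~(((p1 & ~p2) -> ~p2) -> []<>((p1 & ~p2) -> ~p2)), u
2. (p1 & ~p2) -> ~p2, u   [~->-rule on 1]
3. ~[]<>((p1 & ~p2) -> ~p2), u   [~->-rule on 1]
4. ~(p1 & ~p2), u   [->-rule on 2 (branches; this branch)]
5. p2, u   [~&-rule on 4 (branches; this branch)]
6. ~<>((p1 & ~p2) -> ~p2), v   [~[]-rule on 3: fresh world v, uRv]
7. ~((p1 & ~p2) -> ~p2), u   [~<>-rule on 6 via vRu]
8. p1 & ~p2, u   [~->-rule on 7]
9. p1, u   [&-rule on 8]
10. ~p2, u   [&-rule on 8]
Accessibility: uRu, uRv, vRu, vRv
Branch closes: p2 and ~p2 both at u.
(One branch shown.) All branches close.

Unsatisfiable (every branch closes)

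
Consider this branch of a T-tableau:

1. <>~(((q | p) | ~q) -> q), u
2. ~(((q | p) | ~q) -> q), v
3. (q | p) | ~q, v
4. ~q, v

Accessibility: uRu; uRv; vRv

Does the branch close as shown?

No world carries both an atom and its negation.

Open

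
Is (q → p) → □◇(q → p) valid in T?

No, not valid

Tableau for the negation ¬((q → p) → □◇(q → p)):
1. ¬((q → p) → □◇(q → p)), 0
2. q → p, 0
3. ¬□◇(q → p), 0
4. p, 0
5. ¬◇(q → p), 1
6. ¬(q → p), 1
7. q, 1
8. ¬p, 1
Accessibility: 0R0, 0R1, 1R1
The negation has an open branch (countermodel exists).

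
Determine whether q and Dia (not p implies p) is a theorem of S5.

Not valid

Tableau for the negation not (q and Dia (not p implies p)):
1. not (q and Dia (not p implies p)), u
2. not Dia (not p implies p), u
3. not (not p implies p), u
4. not p, u
Accessibility: uRu
The negation has an open branch (countermodel exists).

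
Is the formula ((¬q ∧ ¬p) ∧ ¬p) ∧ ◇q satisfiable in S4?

Satisfiable

1. ((¬q ∧ ¬p) ∧ ¬p) ∧ ◇q, u
2. (¬q ∧ ¬p) ∧ ¬p, u
3. ◇q, u
4. ¬q ∧ ¬p, u
5. ¬p, u
6. ¬q, u
7. q, v
Accessibility: uRu, uRv, vRv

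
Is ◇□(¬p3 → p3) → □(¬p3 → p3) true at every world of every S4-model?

Tableau for the negation ¬(◇□(¬p3 → p3) → □(¬p3 → p3)):
1. ¬(◇□(¬p3 → p3) → □(¬p3 → p3)), 0
2. ◇□(¬p3 → p3), 0   [¬→-rule on 1]
3. ¬□(¬p3 → p3), 0   [¬→-rule on 1]
4. □(¬p3 → p3), 1   [◇-rule on 2: fresh world 1, 0R1]
5. ¬p3 → p3, 1   [□-rule on 4 via 1R1]
6. p3, 1   [→-rule on 5 (branches; this branch)]
7. ¬(¬p3 → p3), 2   [¬□-rule on 3: fresh world 2, 0R2]
8. ¬p3, 2   [¬→-rule on 7]
Accessibility: 0R0, 0R1, 0R2, 1R1, 2R2
The negation has an open branch (countermodel exists).

Not valid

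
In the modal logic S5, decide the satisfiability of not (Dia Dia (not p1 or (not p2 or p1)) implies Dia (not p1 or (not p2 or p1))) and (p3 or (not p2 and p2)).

1. not (Dia Dia (not p1 or (not p2 or p1)) implies Dia (not p1 or (not p2 or p1))) and (p3 or (not p2 and p2)), u
2. not (Dia Dia (not p1 or (not p2 or p1)) implies Dia (not p1 or (not p2 or p1))), u
3. p3 or (not p2 and p2), u
4. Dia Dia (not p1 or (not p2 or p1)), u
5. not Dia (not p1 or (not p2 or p1)), u
6. not (not p1 or (not p2 or p1)), u
7. p1, u
8. not (not p2 or p1), u
9. p2, u
10. not p1, u
Accessibility: uRu
Branch closes: p1 and not p1 both at u.
(One branch shown.) All branches close.

No, unsatisfiable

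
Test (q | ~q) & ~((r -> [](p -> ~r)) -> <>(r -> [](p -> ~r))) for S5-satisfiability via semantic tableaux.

1. (q | ~q) & ~((r -> [](p -> ~r)) -> <>(r -> [](p -> ~r))), w0
2. q | ~q, w0   [&-rule on 1]
3. ~((r -> [](p -> ~r)) -> <>(r -> [](p -> ~r))), w0   [&-rule on 1]
4. r -> [](p -> ~r), w0   [~->-rule on 3]
5. ~<>(r -> [](p -> ~r)), w0   [~->-rule on 3]
6. ~(r -> [](p -> ~r)), w0   [~<>-rule on 5 via w0Rw0]
7. r, w0   [~->-rule on 6]
8. ~[](p -> ~r), w0   [~->-rule on 6]
9. ~q, w0   [|-rule on 2 (branches; this branch)]
10. [](p -> ~r), w0   [->-rule on 4 (branches; this branch)]
11. p -> ~r, w0   [[]-rule on 10 via w0Rw0]
12. ~p, w0   [->-rule on 11 (branches; this branch)]
13. ~(p -> ~r), w1   [~[]-rule on 8: fresh world w1, w0Rw1]
14. p, w1   [~->-rule on 13]
15. r, w1   [~->-rule on 13]
16. ~(r -> [](p -> ~r)), w1   [~<>-rule on 5 via w0Rw1]
17. ~[](p -> ~r), w1   [~->-rule on 16]
18. p -> ~r, w1   [[]-rule on 10 via w0Rw1]
19. ~r, w1   [->-rule on 18 (branches; this branch)]
Accessibility: w0Rw0, w0Rw1, w1Rw0, w1Rw1
Branch closes: r and ~r both at w1.
Every branch closes; the branch above is one of them.

Unsatisfiable (every branch closes)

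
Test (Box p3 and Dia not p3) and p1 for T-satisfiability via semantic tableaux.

No, unsatisfiable

1. (Box p3 and Dia not p3) and p1, w0
2. Box p3 and Dia not p3, w0
3. p1, w0
4. Box p3, w0
5. Dia not p3, w0
6. p3, w0
7. not p3, w1
8. p3, w1
Accessibility: w0Rw0, w0Rw1, w1Rw1
Branch closes: p3 and not p3 both at w1.
(One branch shown.) All branches close.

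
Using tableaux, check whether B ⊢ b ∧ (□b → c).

Tableau for the negation ¬(b ∧ (□b → c)):
1. ¬(b ∧ (□b → c)), 0
2. ¬(□b → c), 0   [¬∧-rule on 1 (branches; this branch)]
3. □b, 0   [¬→-rule on 2]
4. ¬c, 0   [¬→-rule on 2]
5. b, 0   [□-rule on 3 via 0R0]
Accessibility: 0R0
The negation has an open branch (countermodel exists).

No, not valid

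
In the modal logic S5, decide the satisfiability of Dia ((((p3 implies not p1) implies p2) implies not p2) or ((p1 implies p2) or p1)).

Satisfiable

1. Dia ((((p3 implies not p1) implies p2) implies not p2) or ((p1 implies p2) or p1)), 0
2. (((p3 implies not p1) implies p2) implies not p2) or ((p1 implies p2) or p1), 1   [Dia-rule on 1: fresh world 1, 0R1]
3. (p1 implies p2) or p1, 1   [or-rule on 2 (branches; this branch)]
4. p1, 1   [or-rule on 3 (branches; this branch)]
Accessibility: 0R0, 0R1, 1R0, 1R1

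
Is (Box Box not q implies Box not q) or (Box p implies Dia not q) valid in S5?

Valid in S5

Tableau for the negation not ((Box Box not q implies Box not q) or (Box p implies Dia not q)):
1. not ((Box Box not q implies Box not q) or (Box p implies Dia not q)), 0
2. not (Box Box not q implies Box not q), 0   [neg-or-rule on 1]
3. not (Box p implies Dia not q), 0   [neg-or-rule on 1]
4. Box Box not q, 0   [neg-implies-rule on 2]
5. not Box not q, 0   [neg-implies-rule on 2]
6. Box p, 0   [neg-implies-rule on 3]
7. not Dia not q, 0   [neg-implies-rule on 3]
8. Box not q, 0   [Box-rule on 4 via 0R0]
9. p, 0   [Box-rule on 6 via 0R0]
10. q, 0   [neg-Dia-rule on 7 via 0R0]
11. not q, 0   [Box-rule on 8 via 0R0]
Accessibility: 0R0
Branch closes: q and not q both at 0.
All branches of the negation close; one closing branch shown above.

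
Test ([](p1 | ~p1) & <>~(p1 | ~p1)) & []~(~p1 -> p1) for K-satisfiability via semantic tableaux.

1. ([](p1 | ~p1) & <>~(p1 | ~p1)) & []~(~p1 -> p1), w0
2. [](p1 | ~p1) & <>~(p1 | ~p1), w0
3. []~(~p1 -> p1), w0
4. [](p1 | ~p1), w0
5. <>~(p1 | ~p1), w0
6. ~(p1 | ~p1), w1
7. ~p1, w1
8. p1, w1
Accessibility: w0Rw1
Branch closes: p1 and ~p1 both at w1.
All branches of the tableau close; one closing branch shown above.

Unsatisfiable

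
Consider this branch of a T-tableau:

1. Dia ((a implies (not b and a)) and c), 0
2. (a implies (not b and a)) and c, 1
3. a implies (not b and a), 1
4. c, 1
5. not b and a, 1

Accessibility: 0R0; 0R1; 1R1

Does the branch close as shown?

No, open

No world carries both an atom and its negation.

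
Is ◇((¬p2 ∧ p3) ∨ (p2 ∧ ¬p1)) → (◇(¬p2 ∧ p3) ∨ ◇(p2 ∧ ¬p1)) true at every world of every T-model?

Tableau for the negation ¬(◇((¬p2 ∧ p3) ∨ (p2 ∧ ¬p1)) → (◇(¬p2 ∧ p3) ∨ ◇(p2 ∧ ¬p1))):
1. ¬(◇((¬p2 ∧ p3) ∨ (p2 ∧ ¬p1)) → (◇(¬p2 ∧ p3) ∨ ◇(p2 ∧ ¬p1))), w0
2. ◇((¬p2 ∧ p3) ∨ (p2 ∧ ¬p1)), w0   [¬→-rule on 1]
3. ¬(◇(¬p2 ∧ p3) ∨ ◇(p2 ∧ ¬p1)), w0   [¬→-rule on 1]
4. ¬◇(¬p2 ∧ p3), w0   [¬∨-rule on 3]
5. ¬◇(p2 ∧ ¬p1), w0   [¬∨-rule on 3]
6. ¬(¬p2 ∧ p3), w0   [¬◇-rule on 4 via w0Rw0]
7. ¬(p2 ∧ ¬p1), w0   [¬◇-rule on 5 via w0Rw0]
8. ¬p3, w0   [¬∧-rule on 6 (branches; this branch)]
9. p1, w0   [¬∧-rule on 7 (branches; this branch)]
10. (¬p2 ∧ p3) ∨ (p2 ∧ ¬p1), w1   [◇-rule on 2: fresh world w1, w0Rw1]
11. ¬(¬p2 ∧ p3), w1   [¬◇-rule on 4 via w0Rw1]
12. ¬(p2 ∧ ¬p1), w1   [¬◇-rule on 5 via w0Rw1]
13. p2 ∧ ¬p1, w1   [∨-rule on 10 (branches; this branch)]
14. p2, w1   [∧-rule on 13]
15. ¬p1, w1   [∧-rule on 13]
16. ¬p3, w1   [¬∧-rule on 11 (branches; this branch)]
17. p1, w1   [¬∧-rule on 12 (branches; this branch)]
Accessibility: w0Rw0, w0Rw1, w1Rw1
Branch closes: p1 and ¬p1 both at w1.
Every branch of the negation's tableau closes; the branch above is one of them.

Yes, valid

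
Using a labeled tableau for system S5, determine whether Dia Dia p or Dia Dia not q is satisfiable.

Yes, satisfiable

1. Dia Dia p or Dia Dia not q, 0
2. Dia Dia not q, 0
3. Dia not q, 1
4. not q, 2
Accessibility: 0R0, 0R1, 0R2, 1R0, 1R1, 1R2, 2R0, 2R1, 2R2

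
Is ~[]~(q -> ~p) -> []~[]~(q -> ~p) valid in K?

Tableau for the negation ~(~[]~(q -> ~p) -> []~[]~(q -> ~p)):
1. ~(~[]~(q -> ~p) -> []~[]~(q -> ~p)), w0
2. ~[]~(q -> ~p), w0   [~->-rule on 1]
3. ~[]~[]~(q -> ~p), w0   [~->-rule on 1]
4. q -> ~p, w1   [~[]-rule on 2: fresh world w1, w0Rw1]
5. ~p, w1   [->-rule on 4 (branches; this branch)]
6. []~(q -> ~p), w2   [~[]-rule on 3: fresh world w2, w0Rw2]
Accessibility: w0Rw1, w0Rw2
The negation has an open branch (countermodel exists).

Invalid (countermodel exists)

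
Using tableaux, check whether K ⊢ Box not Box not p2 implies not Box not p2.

Invalid (countermodel exists)

Tableau for the negation not (Box not Box not p2 implies not Box not p2):
1. not (Box not Box not p2 implies not Box not p2), 0
2. Box not Box not p2, 0
3. Box not p2, 0
The negation has an open branch (countermodel exists).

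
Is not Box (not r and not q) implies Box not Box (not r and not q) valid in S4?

Tableau for the negation not (not Box (not r and not q) implies Box not Box (not r and not q)):
1. not (not Box (not r and not q) implies Box not Box (not r and not q)), 0
2. not Box (not r and not q), 0
3. not Box not Box (not r and not q), 0
4. not (not r and not q), 1
5. q, 1
6. Box (not r and not q), 2
7. not r and not q, 2
8. not r, 2
9. not q, 2
Accessibility: 0R0, 0R1, 0R2, 1R1, 2R2
The negation has an open branch (countermodel exists).

Not valid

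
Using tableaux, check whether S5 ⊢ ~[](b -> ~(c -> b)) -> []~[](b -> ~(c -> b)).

Tableau for the negation ~(~[](b -> ~(c -> b)) -> []~[](b -> ~(c -> b))):
1. ~(~[](b -> ~(c -> b)) -> []~[](b -> ~(c -> b))), u
2. ~[](b -> ~(c -> b)), u
3. ~[]~[](b -> ~(c -> b)), u
4. ~(b -> ~(c -> b)), v
5. b, v
6. c -> b, v
7. [](b -> ~(c -> b)), w
8. b -> ~(c -> b), u
9. b -> ~(c -> b), v
10. b -> ~(c -> b), w
11. ~(c -> b), u
12. c, u
13. ~b, u
14. ~(c -> b), v
15. c, v
16. ~b, v
Accessibility: uRu, uRv, uRw, vRu, vRv, vRw, wRu, wRv, wRw
Branch closes: b and ~b both at v.
All branches of the negation close; one closing branch shown above.

Valid in S5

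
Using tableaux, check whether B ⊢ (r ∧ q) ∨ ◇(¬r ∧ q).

Tableau for the negation ¬((r ∧ q) ∨ ◇(¬r ∧ q)):
1. ¬((r ∧ q) ∨ ◇(¬r ∧ q)), 0
2. ¬(r ∧ q), 0
3. ¬◇(¬r ∧ q), 0
4. ¬(¬r ∧ q), 0
5. ¬q, 0
Accessibility: 0R0
The negation has an open branch (countermodel exists).

Not valid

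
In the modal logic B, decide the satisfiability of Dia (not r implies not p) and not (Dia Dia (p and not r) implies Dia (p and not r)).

1. Dia (not r implies not p) and not (Dia Dia (p and not r) implies Dia (p and not r)), 0
2. Dia (not r implies not p), 0   [and-rule on 1]
3. not (Dia Dia (p and not r) implies Dia (p and not r)), 0   [and-rule on 1]
4. Dia Dia (p and not r), 0   [neg-implies-rule on 3]
5. not Dia (p and not r), 0   [neg-implies-rule on 3]
6. not (p and not r), 0   [neg-Dia-rule on 5 via 0R0]
7. r, 0   [neg-and-rule on 6 (branches; this branch)]
8. not r implies not p, 1   [Dia-rule on 2: fresh world 1, 0R1]
9. not (p and not r), 1   [neg-Dia-rule on 5 via 0R1]
10. not p, 1   [implies-rule on 8 (branches; this branch)]
11. r, 1   [neg-and-rule on 9 (branches; this branch)]
12. Dia (p and not r), 2   [Dia-rule on 4: fresh world 2, 0R2]
13. not (p and not r), 2   [neg-Dia-rule on 5 via 0R2]
14. r, 2   [neg-and-rule on 13 (branches; this branch)]
15. p and not r, 3   [Dia-rule on 12: fresh world 3, 2R3]
16. p, 3   [and-rule on 15]
17. not r, 3   [and-rule on 15]
Accessibility: 0R0, 0R1, 0R2, 1R0, 1R1, 2R0, 2R2, 2R3, 3R2, 3R3

Yes, satisfiable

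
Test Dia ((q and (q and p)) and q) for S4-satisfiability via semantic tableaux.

Satisfiable

1. Dia ((q and (q and p)) and q), w0
2. (q and (q and p)) and q, w1
3. q and (q and p), w1
4. q, w1
5. q and p, w1
6. p, w1
Accessibility: w0Rw0, w0Rw1, w1Rw1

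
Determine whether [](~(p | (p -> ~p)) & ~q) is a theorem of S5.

Invalid (countermodel exists)

Tableau for the negation ~[](~(p | (p -> ~p)) & ~q):
1. ~[](~(p | (p -> ~p)) & ~q), 0
2. ~(~(p | (p -> ~p)) & ~q), 1
3. q, 1
Accessibility: 0R0, 0R1, 1R0, 1R1
The negation has an open branch (countermodel exists).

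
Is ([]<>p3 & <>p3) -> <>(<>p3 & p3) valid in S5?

Valid in S5

Tableau for the negation ~(([]<>p3 & <>p3) -> <>(<>p3 & p3)):
1. ~(([]<>p3 & <>p3) -> <>(<>p3 & p3)), u
2. []<>p3 & <>p3, u
3. ~<>(<>p3 & p3), u
4. []<>p3, u
5. <>p3, u
6. ~(<>p3 & p3), u
7. ~p3, u
8. p3, v
9. ~(<>p3 & p3), v
10. <>p3, v
11. ~<>p3, v
12. ~p3, v
Accessibility: uRu, uRv, vRu, vRv
Branch closes: p3 and ~p3 both at v.
Every branch of the negation's tableau closes; the branch above is one of them.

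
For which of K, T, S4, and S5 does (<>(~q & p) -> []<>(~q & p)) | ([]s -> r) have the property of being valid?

S5-tableau for the negation ~((<>(~q & p) -> []<>(~q & p)) | ([]s -> r)):
1. ~((<>(~q & p) -> []<>(~q & p)) | ([]s -> r)), u
2. ~(<>(~q & p) -> []<>(~q & p)), u
3. ~([]s -> r), u
4. <>(~q & p), u
5. ~[]<>(~q & p), u
6. []s, u
7. ~r, u
8. s, u
9. ~q & p, v
10. ~q, v
11. p, v
12. s, v
13. ~<>(~q & p), w
14. s, w
15. ~(~q & p), u
16. ~(~q & p), v
17. ~(~q & p), w
18. ~p, u
19. ~p, v
Accessibility: uRu, uRv, uRw, vRu, vRv, vRw, wRu, wRv, wRw
Branch closes: p and ~p both at v.
Every branch closes (one shown): valid in S5.
S4-tableau for the negation ~((<>(~q & p) -> []<>(~q & p)) | ([]s -> r)):
1. ~((<>(~q & p) -> []<>(~q & p)) | ([]s -> r)), u
2. ~(<>(~q & p) -> []<>(~q & p)), u
3. ~([]s -> r), u
4. <>(~q & p), u
5. ~[]<>(~q & p), u
6. []s, u
7. ~r, u
8. s, u
9. ~q & p, v
10. ~q, v
11. p, v
12. s, v
13. ~<>(~q & p), w
14. s, w
15. ~(~q & p), w
16. ~p, w
Accessibility: uRu, uRv, uRw, vRv, wRw
Complete open branch: countermodel on an S4-frame, so not valid in S4, nor in K, T (the same frame is also a K-frame and a T-frame).

S5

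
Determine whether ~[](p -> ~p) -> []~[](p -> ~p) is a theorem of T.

Tableau for the negation ~(~[](p -> ~p) -> []~[](p -> ~p)):
1. ~(~[](p -> ~p) -> []~[](p -> ~p)), u
2. ~[](p -> ~p), u   [~->-rule on 1]
3. ~[]~[](p -> ~p), u   [~->-rule on 1]
4. ~(p -> ~p), v   [~[]-rule on 2: fresh world v, uRv]
5. p, v   [~->-rule on 4]
6. [](p -> ~p), w   [~[]-rule on 3: fresh world w, uRw]
7. p -> ~p, w   [[]-rule on 6 via wRw]
8. ~p, w   [->-rule on 7 (branches; this branch)]
Accessibility: uRu, uRv, uRw, vRv, wRw
The negation has an open branch (countermodel exists).

No, not valid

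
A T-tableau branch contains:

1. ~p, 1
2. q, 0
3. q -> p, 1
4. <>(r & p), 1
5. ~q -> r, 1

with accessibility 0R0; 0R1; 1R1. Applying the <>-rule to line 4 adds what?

a fresh world 2 with 1R2, and r & p at 2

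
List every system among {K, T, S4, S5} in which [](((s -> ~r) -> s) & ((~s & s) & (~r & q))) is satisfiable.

T-tableau for the formula:
1. [](((s -> ~r) -> s) & ((~s & s) & (~r & q))), u
2. ((s -> ~r) -> s) & ((~s & s) & (~r & q)), u   [[]-rule on 1 via uRu]
3. (s -> ~r) -> s, u   [&-rule on 2]
4. (~s & s) & (~r & q), u   [&-rule on 2]
5. ~s & s, u   [&-rule on 4]
6. ~r & q, u   [&-rule on 4]
7. ~s, u   [&-rule on 5]
8. s, u   [&-rule on 5]
Accessibility: uRu
Branch closes: s and ~s both at u.
Every branch closes (one shown): unsatisfiable in T, hence also in S4, S5 (every S4/S5-frame is a T-frame).
K-tableau for the formula:
1. [](((s -> ~r) -> s) & ((~s & s) & (~r & q))), u
Complete open branch: satisfiable in K.

K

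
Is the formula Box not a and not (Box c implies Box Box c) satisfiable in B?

1. Box not a and not (Box c implies Box Box c), 0
2. Box not a, 0
3. not (Box c implies Box Box c), 0
4. Box c, 0
5. not Box Box c, 0
6. not a, 0
7. c, 0
8. not Box c, 1
9. not a, 1
10. c, 1
11. not c, 2
Accessibility: 0R0, 0R1, 1R0, 1R1, 1R2, 2R1, 2R2

Satisfiable (open branch found)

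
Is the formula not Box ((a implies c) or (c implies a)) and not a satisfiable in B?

Unsatisfiable

1. not Box ((a implies c) or (c implies a)) and not a, w0
2. not Box ((a implies c) or (c implies a)), w0   [and-rule on 1]
3. not a, w0   [and-rule on 1]
4. not ((a implies c) or (c implies a)), w1   [neg-Box-rule on 2: fresh world w1, w0Rw1]
5. not (a implies c), w1   [neg-or-rule on 4]
6. not (c implies a), w1   [neg-or-rule on 4]
7. a, w1   [neg-implies-rule on 5]
8. not c, w1   [neg-implies-rule on 5]
9. c, w1   [neg-implies-rule on 6]
10. not a, w1   [neg-implies-rule on 6]
Accessibility: w0Rw0, w0Rw1, w1Rw0, w1Rw1
Branch closes: c and not c both at w1.
Every branch closes; the branch above is one of them.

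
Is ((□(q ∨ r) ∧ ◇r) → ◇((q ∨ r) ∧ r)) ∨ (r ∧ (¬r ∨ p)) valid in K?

Valid

Tableau for the negation ¬(((□(q ∨ r) ∧ ◇r) → ◇((q ∨ r) ∧ r)) ∨ (r ∧ (¬r ∨ p))):
1. ¬(((□(q ∨ r) ∧ ◇r) → ◇((q ∨ r) ∧ r)) ∨ (r ∧ (¬r ∨ p))), 0
2. ¬((□(q ∨ r) ∧ ◇r) → ◇((q ∨ r) ∧ r)), 0   [¬∨-rule on 1]
3. ¬(r ∧ (¬r ∨ p)), 0   [¬∨-rule on 1]
4. □(q ∨ r) ∧ ◇r, 0   [¬→-rule on 2]
5. ¬◇((q ∨ r) ∧ r), 0   [¬→-rule on 2]
6. □(q ∨ r), 0   [∧-rule on 4]
7. ◇r, 0   [∧-rule on 4]
8. ¬(¬r ∨ p), 0   [¬∧-rule on 3 (branches; this branch)]
9. r, 0   [¬∨-rule on 8]
10. ¬p, 0   [¬∨-rule on 8]
11. r, 1   [◇-rule on 7: fresh world 1, 0R1]
12. ¬((q ∨ r) ∧ r), 1   [¬◇-rule on 5 via 0R1]
13. q ∨ r, 1   [□-rule on 6 via 0R1]
14. ¬(q ∨ r), 1   [¬∧-rule on 12 (branches; this branch)]
15. ¬q, 1   [¬∨-rule on 14]
16. ¬r, 1   [¬∨-rule on 14]
Accessibility: 0R1
Branch closes: r and ¬r both at 1.
All branches of the negation close; one closing branch shown above.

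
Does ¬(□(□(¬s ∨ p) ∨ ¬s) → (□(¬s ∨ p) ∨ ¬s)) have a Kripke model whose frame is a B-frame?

1. ¬(□(□(¬s ∨ p) ∨ ¬s) → (□(¬s ∨ p) ∨ ¬s)), w0
2. □(□(¬s ∨ p) ∨ ¬s), w0
3. ¬(□(¬s ∨ p) ∨ ¬s), w0
4. ¬□(¬s ∨ p), w0
5. s, w0
6. □(¬s ∨ p) ∨ ¬s, w0
7. □(¬s ∨ p), w0
8. ¬s ∨ p, w0
9. p, w0
10. ¬(¬s ∨ p), w1
11. s, w1
12. ¬p, w1
13. □(¬s ∨ p) ∨ ¬s, w1
14. ¬s ∨ p, w1
15. □(¬s ∨ p), w1
16. p, w1
Accessibility: w0Rw0, w0Rw1, w1Rw0, w1Rw1
Branch closes: p and ¬p both at w1.
(One branch shown.) All branches close.

No, unsatisfiable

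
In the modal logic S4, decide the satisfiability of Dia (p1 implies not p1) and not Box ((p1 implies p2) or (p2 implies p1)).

Unsatisfiable (every branch closes)

1. Dia (p1 implies not p1) and not Box ((p1 implies p2) or (p2 implies p1)), w0
2. Dia (p1 implies not p1), w0
3. not Box ((p1 implies p2) or (p2 implies p1)), w0
4. p1 implies not p1, w1
5. not p1, w1
6. not ((p1 implies p2) or (p2 implies p1)), w2
7. not (p1 implies p2), w2
8. not (p2 implies p1), w2
9. p1, w2
10. not p2, w2
11. p2, w2
12. not p1, w2
Accessibility: w0Rw0, w0Rw1, w0Rw2, w1Rw1, w2Rw2
Branch closes: p2 and not p2 both at w2.
(One branch shown.) All branches close.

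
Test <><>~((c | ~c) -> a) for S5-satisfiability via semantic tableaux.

1. <><>~((c | ~c) -> a), 0
2. <>~((c | ~c) -> a), 1
3. ~((c | ~c) -> a), 2
4. c | ~c, 2
5. ~a, 2
6. ~c, 2
Accessibility: 0R0, 0R1, 0R2, 1R0, 1R1, 1R2, 2R0, 2R1, 2R2

Satisfiable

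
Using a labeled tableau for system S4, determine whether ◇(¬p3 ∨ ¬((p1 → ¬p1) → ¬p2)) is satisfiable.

1. ◇(¬p3 ∨ ¬((p1 → ¬p1) → ¬p2)), w0
2. ¬p3 ∨ ¬((p1 → ¬p1) → ¬p2), w1   [◇-rule on 1: fresh world w1, w0Rw1]
3. ¬((p1 → ¬p1) → ¬p2), w1   [∨-rule on 2 (branches; this branch)]
4. p1 → ¬p1, w1   [¬→-rule on 3]
5. p2, w1   [¬→-rule on 3]
6. ¬p1, w1   [→-rule on 4 (branches; this branch)]
Accessibility: w0Rw0, w0Rw1, w1Rw1

Yes, satisfiable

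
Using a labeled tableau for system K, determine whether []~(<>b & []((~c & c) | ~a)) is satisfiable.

1. []~(<>b & []((~c & c) | ~a)), w0

Yes, satisfiable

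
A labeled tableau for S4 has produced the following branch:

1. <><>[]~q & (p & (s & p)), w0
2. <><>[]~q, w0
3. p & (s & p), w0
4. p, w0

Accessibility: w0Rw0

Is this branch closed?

No world carries both an atom and its negation.

Open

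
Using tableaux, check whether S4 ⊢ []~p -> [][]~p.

Yes, valid

Tableau for the negation ~([]~p -> [][]~p):
1. ~([]~p -> [][]~p), w0
2. []~p, w0   [~->-rule on 1]
3. ~[][]~p, w0   [~->-rule on 1]
4. ~p, w0   [[]-rule on 2 via w0Rw0]
5. ~[]~p, w1   [~[]-rule on 3: fresh world w1, w0Rw1]
6. ~p, w1   [[]-rule on 2 via w0Rw1]
7. p, w2   [~[]-rule on 5: fresh world w2, w1Rw2]
8. ~p, w2   [[]-rule on 2 via w0Rw2]
Accessibility: w0Rw0, w0Rw1, w0Rw2, w1Rw1, w1Rw2, w2Rw2
Branch closes: p and ~p both at w2.
All branches of the negation close; one closing branch shown above.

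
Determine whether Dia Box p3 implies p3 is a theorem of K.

Tableau for the negation not (Dia Box p3 implies p3):
1. not (Dia Box p3 implies p3), u
2. Dia Box p3, u
3. not p3, u
4. Box p3, v
Accessibility: uRv
The negation has an open branch (countermodel exists).

No, not valid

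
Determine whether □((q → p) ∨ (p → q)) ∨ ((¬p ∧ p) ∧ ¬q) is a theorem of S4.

Valid in S4

Tableau for the negation ¬(□((q → p) ∨ (p → q)) ∨ ((¬p ∧ p) ∧ ¬q)):
1. ¬(□((q → p) ∨ (p → q)) ∨ ((¬p ∧ p) ∧ ¬q)), 0
2. ¬□((q → p) ∨ (p → q)), 0   [¬∨-rule on 1]
3. ¬((¬p ∧ p) ∧ ¬q), 0   [¬∨-rule on 1]
4. ¬(¬p ∧ p), 0   [¬∧-rule on 3 (branches; this branch)]
5. ¬p, 0   [¬∧-rule on 4 (branches; this branch)]
6. ¬((q → p) ∨ (p → q)), 1   [¬□-rule on 2: fresh world 1, 0R1]
7. ¬(q → p), 1   [¬∨-rule on 6]
8. ¬(p → q), 1   [¬∨-rule on 6]
9. q, 1   [¬→-rule on 7]
10. ¬p, 1   [¬→-rule on 7]
11. p, 1   [¬→-rule on 8]
12. ¬q, 1   [¬→-rule on 8]
Accessibility: 0R0, 0R1, 1R1
Branch closes: p and ¬p both at 1.
Every branch of the negation's tableau closes; the branch above is one of them.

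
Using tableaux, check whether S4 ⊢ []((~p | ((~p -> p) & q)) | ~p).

No, not valid

Tableau for the negation ~[]((~p | ((~p -> p) & q)) | ~p):
1. ~[]((~p | ((~p -> p) & q)) | ~p), 0
2. ~((~p | ((~p -> p) & q)) | ~p), 1
3. ~(~p | ((~p -> p) & q)), 1
4. p, 1
5. ~((~p -> p) & q), 1
6. ~q, 1
Accessibility: 0R0, 0R1, 1R1
The negation has an open branch (countermodel exists).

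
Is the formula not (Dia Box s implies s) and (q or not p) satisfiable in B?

1. not (Dia Box s implies s) and (q or not p), 0
2. not (Dia Box s implies s), 0   [and-rule on 1]
3. q or not p, 0   [and-rule on 1]
4. Dia Box s, 0   [neg-implies-rule on 2]
5. not s, 0   [neg-implies-rule on 2]
6. not p, 0   [or-rule on 3 (branches; this branch)]
7. Box s, 1   [Dia-rule on 4: fresh world 1, 0R1]
8. s, 0   [Box-rule on 7 via 1R0]
Accessibility: 0R0, 0R1, 1R0, 1R1
Branch closes: s and not s both at 0.
(One branch shown.) All branches close.

Unsatisfiable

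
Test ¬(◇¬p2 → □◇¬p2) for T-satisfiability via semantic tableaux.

Yes, satisfiable

1. ¬(◇¬p2 → □◇¬p2), u
2. ◇¬p2, u   [¬→-rule on 1]
3. ¬□◇¬p2, u   [¬→-rule on 1]
4. ¬p2, v   [◇-rule on 2: fresh world v, uRv]
5. ¬◇¬p2, w   [¬□-rule on 3: fresh world w, uRw]
6. p2, w   [¬◇-rule on 5 via wRw]
Accessibility: uRu, uRv, uRw, vRv, wRw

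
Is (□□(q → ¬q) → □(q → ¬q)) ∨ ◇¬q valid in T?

Yes, valid

Tableau for the negation ¬((□□(q → ¬q) → □(q → ¬q)) ∨ ◇¬q):
1. ¬((□□(q → ¬q) → □(q → ¬q)) ∨ ◇¬q), 0
2. ¬(□□(q → ¬q) → □(q → ¬q)), 0
3. ¬◇¬q, 0
4. □□(q → ¬q), 0
5. ¬□(q → ¬q), 0
6. q, 0
7. □(q → ¬q), 0
8. q → ¬q, 0
9. ¬q, 0
Accessibility: 0R0
Branch closes: q and ¬q both at 0.
Every branch of the negation's tableau closes; the branch above is one of them.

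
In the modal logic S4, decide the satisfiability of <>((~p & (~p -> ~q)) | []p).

1. <>((~p & (~p -> ~q)) | []p), u
2. (~p & (~p -> ~q)) | []p, v   [<>-rule on 1: fresh world v, uRv]
3. []p, v   [|-rule on 2 (branches; this branch)]
4. p, v   [[]-rule on 3 via vRv]
Accessibility: uRu, uRv, vRv

Yes, satisfiable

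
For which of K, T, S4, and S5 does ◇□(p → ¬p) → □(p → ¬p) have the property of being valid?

S5

S5-tableau for the negation ¬(◇□(p → ¬p) → □(p → ¬p)):
1. ¬(◇□(p → ¬p) → □(p → ¬p)), 0
2. ◇□(p → ¬p), 0
3. ¬□(p → ¬p), 0
4. □(p → ¬p), 1
5. p → ¬p, 0
6. p → ¬p, 1
7. ¬p, 0
8. ¬p, 1
9. ¬(p → ¬p), 2
10. p, 2
11. p → ¬p, 2
12. ¬p, 2
Accessibility: 0R0, 0R1, 0R2, 1R0, 1R1, 1R2, 2R0, 2R1, 2R2
Branch closes: p and ¬p both at 2.
Every branch closes (one shown): valid in S5.
S4-tableau for the negation ¬(◇□(p → ¬p) → □(p → ¬p)):
1. ¬(◇□(p → ¬p) → □(p → ¬p)), 0
2. ◇□(p → ¬p), 0
3. ¬□(p → ¬p), 0
4. □(p → ¬p), 1
5. p → ¬p, 1
6. ¬p, 1
7. ¬(p → ¬p), 2
8. p, 2
Accessibility: 0R0, 0R1, 0R2, 1R1, 2R2
Complete open branch: countermodel on an S4-frame, so not valid in S4, nor in K, T (the same frame is also a K-frame and a T-frame).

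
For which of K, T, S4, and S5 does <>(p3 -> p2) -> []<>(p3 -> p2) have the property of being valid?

S4-tableau for the negation ~(<>(p3 -> p2) -> []<>(p3 -> p2)):
1. ~(<>(p3 -> p2) -> []<>(p3 -> p2)), u
2. <>(p3 -> p2), u
3. ~[]<>(p3 -> p2), u
4. p3 -> p2, v
5. p2, v
6. ~<>(p3 -> p2), w
7. ~(p3 -> p2), w
8. p3, w
9. ~p2, w
Accessibility: uRu, uRv, uRw, vRv, wRw
Complete open branch: countermodel on an S4-frame, so not valid in S4, nor in K, T (the same frame is also a K-frame and a T-frame).
S5-tableau for the negation ~(<>(p3 -> p2) -> []<>(p3 -> p2)):
1. ~(<>(p3 -> p2) -> []<>(p3 -> p2)), u
2. <>(p3 -> p2), u
3. ~[]<>(p3 -> p2), u
4. p3 -> p2, v
5. p2, v
6. ~<>(p3 -> p2), w
7. ~(p3 -> p2), u
8. p3, u
9. ~p2, u
10. ~(p3 -> p2), v
11. p3, v
12. ~p2, v
Accessibility: uRu, uRv, uRw, vRu, vRv, vRw, wRu, wRv, wRw
Branch closes: p2 and ~p2 both at v.
Every branch closes (one shown): valid in S5.

S5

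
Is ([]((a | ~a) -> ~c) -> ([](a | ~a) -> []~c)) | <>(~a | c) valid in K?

Tableau for the negation ~(([]((a | ~a) -> ~c) -> ([](a | ~a) -> []~c)) | <>(~a | c)):
1. ~(([]((a | ~a) -> ~c) -> ([](a | ~a) -> []~c)) | <>(~a | c)), 0
2. ~([]((a | ~a) -> ~c) -> ([](a | ~a) -> []~c)), 0
3. ~<>(~a | c), 0
4. []((a | ~a) -> ~c), 0
5. ~([](a | ~a) -> []~c), 0
6. [](a | ~a), 0
7. ~[]~c, 0
8. c, 1
9. ~(~a | c), 1
10. a, 1
11. ~c, 1
Accessibility: 0R1
Branch closes: c and ~c both at 1.
All branches of the negation close; one closing branch shown above.

Valid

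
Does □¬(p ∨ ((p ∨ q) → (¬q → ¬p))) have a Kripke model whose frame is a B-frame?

No, unsatisfiable

1. □¬(p ∨ ((p ∨ q) → (¬q → ¬p))), w0
2. ¬(p ∨ ((p ∨ q) → (¬q → ¬p))), w0   [□-rule on 1 via w0Rw0]
3. ¬p, w0   [¬∨-rule on 2]
4. ¬((p ∨ q) → (¬q → ¬p)), w0   [¬∨-rule on 2]
5. p ∨ q, w0   [¬→-rule on 4]
6. ¬(¬q → ¬p), w0   [¬→-rule on 4]
7. ¬q, w0   [¬→-rule on 6]
8. p, w0   [¬→-rule on 6]
Accessibility: w0Rw0
Branch closes: p and ¬p both at w0.
Every branch closes; the branch above is one of them.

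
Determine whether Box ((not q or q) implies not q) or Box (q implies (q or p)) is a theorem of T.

Tableau for the negation not (Box ((not q or q) implies not q) or Box (q implies (q or p))):
1. not (Box ((not q or q) implies not q) or Box (q implies (q or p))), w0
2. not Box ((not q or q) implies not q), w0
3. not Box (q implies (q or p)), w0
4. not ((not q or q) implies not q), w1
5. not q or q, w1
6. q, w1
7. not (q implies (q or p)), w2
8. q, w2
9. not (q or p), w2
10. not q, w2
11. not p, w2
Accessibility: w0Rw0, w0Rw1, w0Rw2, w1Rw1, w2Rw2
Branch closes: q and not q both at w2.
Every branch of the negation's tableau closes; the branch above is one of them.

Valid in T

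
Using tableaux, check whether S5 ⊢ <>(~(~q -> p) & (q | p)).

Not valid

Tableau for the negation ~<>(~(~q -> p) & (q | p)):
1. ~<>(~(~q -> p) & (q | p)), u
2. ~(~(~q -> p) & (q | p)), u   [~<>-rule on 1 via uRu]
3. ~(q | p), u   [~&-rule on 2 (branches; this branch)]
4. ~q, u   [~|-rule on 3]
5. ~p, u   [~|-rule on 3]
Accessibility: uRu
The negation has an open branch (countermodel exists).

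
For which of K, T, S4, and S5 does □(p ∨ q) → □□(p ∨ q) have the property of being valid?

S4, S5

T-tableau for the negation ¬(□(p ∨ q) → □□(p ∨ q)):
1. ¬(□(p ∨ q) → □□(p ∨ q)), u
2. □(p ∨ q), u   [¬→-rule on 1]
3. ¬□□(p ∨ q), u   [¬→-rule on 1]
4. p ∨ q, u   [□-rule on 2 via uRu]
5. q, u   [∨-rule on 4 (branches; this branch)]
6. ¬□(p ∨ q), v   [¬□-rule on 3: fresh world v, uRv]
7. p ∨ q, v   [□-rule on 2 via uRv]
8. q, v   [∨-rule on 7 (branches; this branch)]
9. ¬(p ∨ q), w   [¬□-rule on 6: fresh world w, vRw]
10. ¬p, w   [¬∨-rule on 9]
11. ¬q, w   [¬∨-rule on 9]
Accessibility: uRu, uRv, vRv, vRw, wRw
Complete open branch: countermodel on a T-frame, so not valid in T, nor in K (the same frame is also a K-frame).
S4-tableau for the negation ¬(□(p ∨ q) → □□(p ∨ q)):
1. ¬(□(p ∨ q) → □□(p ∨ q)), u
2. □(p ∨ q), u   [¬→-rule on 1]
3. ¬□□(p ∨ q), u   [¬→-rule on 1]
4. p ∨ q, u   [□-rule on 2 via uRu]
5. q, u   [∨-rule on 4 (branches; this branch)]
6. ¬□(p ∨ q), v   [¬□-rule on 3: fresh world v, uRv]
7. p ∨ q, v   [□-rule on 2 via uRv]
8. q, v   [∨-rule on 7 (branches; this branch)]
9. ¬(p ∨ q), w   [¬□-rule on 6: fresh world w, vRw]
10. ¬p, w   [¬∨-rule on 9]
11. ¬q, w   [¬∨-rule on 9]
12. p ∨ q, w   [□-rule on 2 via uRw]
13. q, w   [∨-rule on 12 (branches; this branch)]
Accessibility: uRu, uRv, uRw, vRv, vRw, wRw
Branch closes: q and ¬q both at w.
Every branch closes (one shown): valid in S4, hence also in S5 (every theorem of S4 is a theorem of S5).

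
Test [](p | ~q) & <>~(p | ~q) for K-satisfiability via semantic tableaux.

Unsatisfiable

1. [](p | ~q) & <>~(p | ~q), 0
2. [](p | ~q), 0
3. <>~(p | ~q), 0
4. ~(p | ~q), 1
5. ~p, 1
6. q, 1
7. p | ~q, 1
8. ~q, 1
Accessibility: 0R1
Branch closes: q and ~q both at 1.
(One branch shown.) All branches close.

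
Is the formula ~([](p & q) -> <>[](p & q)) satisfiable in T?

No, unsatisfiable

1. ~([](p & q) -> <>[](p & q)), 0
2. [](p & q), 0
3. ~<>[](p & q), 0
4. p & q, 0
5. p, 0
6. q, 0
7. ~[](p & q), 0
8. ~(p & q), 1
9. p & q, 1
10. p, 1
11. q, 1
12. ~[](p & q), 1
13. ~q, 1
Accessibility: 0R0, 0R1, 1R1
Branch closes: q and ~q both at 1.
(One branch shown.) All branches close.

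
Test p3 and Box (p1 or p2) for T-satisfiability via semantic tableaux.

1. p3 and Box (p1 or p2), u
2. p3, u
3. Box (p1 or p2), u
4. p1 or p2, u
5. p2, u
Accessibility: uRu

Satisfiable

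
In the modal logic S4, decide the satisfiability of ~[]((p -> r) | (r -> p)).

1. ~[]((p -> r) | (r -> p)), w0
2. ~((p -> r) | (r -> p)), w1
3. ~(p -> r), w1
4. ~(r -> p), w1
5. p, w1
6. ~r, w1
7. r, w1
8. ~p, w1
Accessibility: w0Rw0, w0Rw1, w1Rw1
Branch closes: r and ~r both at w1.
(One branch shown.) All branches close.

No, unsatisfiable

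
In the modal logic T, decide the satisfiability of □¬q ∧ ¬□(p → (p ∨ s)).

1. □¬q ∧ ¬□(p → (p ∨ s)), w0
2. □¬q, w0   [∧-rule on 1]
3. ¬□(p → (p ∨ s)), w0   [∧-rule on 1]
4. ¬q, w0   [□-rule on 2 via w0Rw0]
5. ¬(p → (p ∨ s)), w1   [¬□-rule on 3: fresh world w1, w0Rw1]
6. p, w1   [¬→-rule on 5]
7. ¬(p ∨ s), w1   [¬→-rule on 5]
8. ¬p, w1   [¬∨-rule on 7]
9. ¬s, w1   [¬∨-rule on 7]
Accessibility: w0Rw0, w0Rw1, w1Rw1
Branch closes: p and ¬p both at w1.
All branches of the tableau close; one closing branch shown above.

No, unsatisfiable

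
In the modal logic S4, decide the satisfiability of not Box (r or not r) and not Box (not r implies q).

1. not Box (r or not r) and not Box (not r implies q), 0
2. not Box (r or not r), 0   [and-rule on 1]
3. not Box (not r implies q), 0   [and-rule on 1]
4. not (r or not r), 1   [neg-Box-rule on 2: fresh world 1, 0R1]
5. not r, 1   [neg-or-rule on 4]
6. r, 1   [neg-or-rule on 4]
Accessibility: 0R0, 0R1, 1R1
Branch closes: r and not r both at 1.
All branches of the tableau close; one closing branch shown above.

No, unsatisfiable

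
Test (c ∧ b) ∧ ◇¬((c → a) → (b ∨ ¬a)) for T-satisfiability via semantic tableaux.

Satisfiable (open branch found)

1. (c ∧ b) ∧ ◇¬((c → a) → (b ∨ ¬a)), u
2. c ∧ b, u   [∧-rule on 1]
3. ◇¬((c → a) → (b ∨ ¬a)), u   [∧-rule on 1]
4. c, u   [∧-rule on 2]
5. b, u   [∧-rule on 2]
6. ¬((c → a) → (b ∨ ¬a)), v   [◇-rule on 3: fresh world v, uRv]
7. c → a, v   [¬→-rule on 6]
8. ¬(b ∨ ¬a), v   [¬→-rule on 6]
9. ¬b, v   [¬∨-rule on 8]
10. a, v   [¬∨-rule on 8]
Accessibility: uRu, uRv, vRv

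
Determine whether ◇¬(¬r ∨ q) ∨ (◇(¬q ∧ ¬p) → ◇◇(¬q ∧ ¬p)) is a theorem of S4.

Valid in S4

Tableau for the negation ¬(◇¬(¬r ∨ q) ∨ (◇(¬q ∧ ¬p) → ◇◇(¬q ∧ ¬p))):
1. ¬(◇¬(¬r ∨ q) ∨ (◇(¬q ∧ ¬p) → ◇◇(¬q ∧ ¬p))), 0
2. ¬◇¬(¬r ∨ q), 0
3. ¬(◇(¬q ∧ ¬p) → ◇◇(¬q ∧ ¬p)), 0
4. ◇(¬q ∧ ¬p), 0
5. ¬◇◇(¬q ∧ ¬p), 0
6. ¬r ∨ q, 0
7. ¬◇(¬q ∧ ¬p), 0
8. ¬(¬q ∧ ¬p), 0
9. q, 0
10. p, 0
11. ¬q ∧ ¬p, 1
12. ¬q, 1
13. ¬p, 1
14. ¬r ∨ q, 1
15. ¬◇(¬q ∧ ¬p), 1
16. ¬(¬q ∧ ¬p), 1
17. ¬r, 1
18. p, 1
Accessibility: 0R0, 0R1, 1R1
Branch closes: p and ¬p both at 1.
Every branch of the negation's tableau closes; the branch above is one of them.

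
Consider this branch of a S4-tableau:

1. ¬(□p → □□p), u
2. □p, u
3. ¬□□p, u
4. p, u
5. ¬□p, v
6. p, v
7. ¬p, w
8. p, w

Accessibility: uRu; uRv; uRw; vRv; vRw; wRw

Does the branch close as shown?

Both p and ¬p appear at w.

Closed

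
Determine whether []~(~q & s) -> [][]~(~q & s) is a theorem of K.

Not valid

Tableau for the negation ~([]~(~q & s) -> [][]~(~q & s)):
1. ~([]~(~q & s) -> [][]~(~q & s)), 0
2. []~(~q & s), 0
3. ~[][]~(~q & s), 0
4. ~[]~(~q & s), 1
5. ~(~q & s), 1
6. ~s, 1
7. ~q & s, 2
8. ~q, 2
9. s, 2
Accessibility: 0R1, 1R2
The negation has an open branch (countermodel exists).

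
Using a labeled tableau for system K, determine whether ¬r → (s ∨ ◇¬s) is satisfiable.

Yes, satisfiable

1. ¬r → (s ∨ ◇¬s), w0
2. s ∨ ◇¬s, w0   [→-rule on 1 (branches; this branch)]
3. ◇¬s, w0   [∨-rule on 2 (branches; this branch)]
4. ¬s, w1   [◇-rule on 3: fresh world w1, w0Rw1]
Accessibility: w0Rw1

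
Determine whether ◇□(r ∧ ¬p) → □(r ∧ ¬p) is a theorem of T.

Not valid

Tableau for the negation ¬(◇□(r ∧ ¬p) → □(r ∧ ¬p)):
1. ¬(◇□(r ∧ ¬p) → □(r ∧ ¬p)), w0
2. ◇□(r ∧ ¬p), w0
3. ¬□(r ∧ ¬p), w0
4. □(r ∧ ¬p), w1
5. r ∧ ¬p, w1
6. r, w1
7. ¬p, w1
8. ¬(r ∧ ¬p), w2
9. p, w2
Accessibility: w0Rw0, w0Rw1, w0Rw2, w1Rw1, w2Rw2
The negation has an open branch (countermodel exists).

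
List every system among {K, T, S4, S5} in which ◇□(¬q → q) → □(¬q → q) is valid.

S5

S5-tableau for the negation ¬(◇□(¬q → q) → □(¬q → q)):
1. ¬(◇□(¬q → q) → □(¬q → q)), 0
2. ◇□(¬q → q), 0   [¬→-rule on 1]
3. ¬□(¬q → q), 0   [¬→-rule on 1]
4. □(¬q → q), 1   [◇-rule on 2: fresh world 1, 0R1]
5. ¬q → q, 0   [□-rule on 4 via 1R0]
6. ¬q → q, 1   [□-rule on 4 via 1R1]
7. q, 0   [→-rule on 5 (branches; this branch)]
8. q, 1   [→-rule on 6 (branches; this branch)]
9. ¬(¬q → q), 2   [¬□-rule on 3: fresh world 2, 0R2]
10. ¬q, 2   [¬→-rule on 9]
11. ¬q → q, 2   [□-rule on 4 via 1R2]
12. q, 2   [→-rule on 11 (branches; this branch)]
Accessibility: 0R0, 0R1, 0R2, 1R0, 1R1, 1R2, 2R0, 2R1, 2R2
Branch closes: q and ¬q both at 2.
Every branch closes (one shown): valid in S5.
S4-tableau for the negation ¬(◇□(¬q → q) → □(¬q → q)):
1. ¬(◇□(¬q → q) → □(¬q → q)), 0
2. ◇□(¬q → q), 0   [¬→-rule on 1]
3. ¬□(¬q → q), 0   [¬→-rule on 1]
4. □(¬q → q), 1   [◇-rule on 2: fresh world 1, 0R1]
5. ¬q → q, 1   [□-rule on 4 via 1R1]
6. q, 1   [→-rule on 5 (branches; this branch)]
7. ¬(¬q → q), 2   [¬□-rule on 3: fresh world 2, 0R2]
8. ¬q, 2   [¬→-rule on 7]
Accessibility: 0R0, 0R1, 0R2, 1R1, 2R2
Complete open branch: countermodel on an S4-frame, so not valid in S4, nor in K, T (the same frame is also a K-frame and a T-frame).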